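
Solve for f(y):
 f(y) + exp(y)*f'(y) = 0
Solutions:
 f(y) = C1*exp(exp(-y))


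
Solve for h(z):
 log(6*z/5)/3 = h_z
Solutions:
 h(z) = C1 + z*log(z)/3 - z*log(5)/3 - z/3 + z*log(6)/3


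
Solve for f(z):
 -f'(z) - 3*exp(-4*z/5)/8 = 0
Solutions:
 f(z) = C1 + 15*exp(-4*z/5)/32


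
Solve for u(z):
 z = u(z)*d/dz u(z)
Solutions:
 u(z) = -sqrt(C1 + z^2)
 u(z) = sqrt(C1 + z^2)


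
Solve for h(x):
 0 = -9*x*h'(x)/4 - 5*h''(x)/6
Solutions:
 h(x) = C1 + C2*erf(3*sqrt(15)*x/10)


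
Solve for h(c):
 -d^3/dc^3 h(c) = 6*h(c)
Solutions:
 h(c) = C3*exp(-6^(1/3)*c) + (C1*sin(2^(1/3)*3^(5/6)*c/2) + C2*cos(2^(1/3)*3^(5/6)*c/2))*exp(6^(1/3)*c/2)


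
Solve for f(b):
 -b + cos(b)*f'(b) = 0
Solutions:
 f(b) = C1 + Integral(b/cos(b), b)


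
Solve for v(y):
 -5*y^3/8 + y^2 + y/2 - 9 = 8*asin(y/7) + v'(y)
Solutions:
 v(y) = C1 - 5*y^4/32 + y^3/3 + y^2/4 - 8*y*asin(y/7) - 9*y - 8*sqrt(49 - y^2)


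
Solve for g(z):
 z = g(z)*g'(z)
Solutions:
 g(z) = -sqrt(C1 + z^2)
 g(z) = sqrt(C1 + z^2)


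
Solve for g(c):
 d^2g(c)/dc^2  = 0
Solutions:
 g(c) = C1 + C2*c


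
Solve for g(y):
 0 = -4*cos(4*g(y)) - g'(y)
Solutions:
 g(y) = -asin((C1 + exp(32*y))/(C1 - exp(32*y)))/4 + pi/4
 g(y) = asin((C1 + exp(32*y))/(C1 - exp(32*y)))/4


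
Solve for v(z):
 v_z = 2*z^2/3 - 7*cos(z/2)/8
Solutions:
 v(z) = C1 + 2*z^3/9 - 7*sin(z/2)/4


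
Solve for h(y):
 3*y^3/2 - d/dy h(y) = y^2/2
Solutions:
 h(y) = C1 + 3*y^4/8 - y^3/6


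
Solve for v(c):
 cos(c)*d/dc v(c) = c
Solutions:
 v(c) = C1 + Integral(c/cos(c), c)


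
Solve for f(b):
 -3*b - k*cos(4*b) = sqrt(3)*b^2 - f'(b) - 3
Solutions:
 f(b) = C1 + sqrt(3)*b^3/3 + 3*b^2/2 - 3*b + k*sin(4*b)/4


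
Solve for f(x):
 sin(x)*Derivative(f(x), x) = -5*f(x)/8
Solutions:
 f(x) = C1*(cos(x) + 1)^(5/16)/(cos(x) - 1)^(5/16)


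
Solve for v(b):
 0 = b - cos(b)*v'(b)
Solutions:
 v(b) = C1 + Integral(b/cos(b), b)


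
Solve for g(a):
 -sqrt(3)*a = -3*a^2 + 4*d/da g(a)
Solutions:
 g(a) = C1 + a^3/4 - sqrt(3)*a^2/8


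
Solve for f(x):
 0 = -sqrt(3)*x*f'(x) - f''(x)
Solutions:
 f(x) = C1 + C2*erf(sqrt(2)*3^(1/4)*x/2)


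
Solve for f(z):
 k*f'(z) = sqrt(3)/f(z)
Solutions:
 f(z) = -sqrt(C1 + 2*sqrt(3)*z/k)
 f(z) = sqrt(C1 + 2*sqrt(3)*z/k)


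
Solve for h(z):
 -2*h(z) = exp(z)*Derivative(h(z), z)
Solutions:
 h(z) = C1*exp(2*exp(-z))


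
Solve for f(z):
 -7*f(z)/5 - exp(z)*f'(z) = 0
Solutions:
 f(z) = C1*exp(7*exp(-z)/5)


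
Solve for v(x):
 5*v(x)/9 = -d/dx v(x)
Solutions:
 v(x) = C1*exp(-5*x/9)


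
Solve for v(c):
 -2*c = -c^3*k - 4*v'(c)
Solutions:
 v(c) = C1 - c^4*k/16 + c^2/4


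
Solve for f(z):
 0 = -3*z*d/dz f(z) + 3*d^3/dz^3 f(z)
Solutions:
 f(z) = C1 + Integral(C2*airyai(z) + C3*airybi(z), z)


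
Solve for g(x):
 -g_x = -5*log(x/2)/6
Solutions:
 g(x) = C1 + 5*x*log(x)/6 - 5*x/6 - 5*x*log(2)/6


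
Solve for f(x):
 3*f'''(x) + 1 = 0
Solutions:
 f(x) = C1 + C2*x + C3*x^2 - x^3/18


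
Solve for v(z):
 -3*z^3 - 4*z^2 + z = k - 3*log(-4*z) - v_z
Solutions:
 v(z) = C1 + 3*z^4/4 + 4*z^3/3 - z^2/2 + z*(k - 6*log(2) + 3) - 3*z*log(-z)


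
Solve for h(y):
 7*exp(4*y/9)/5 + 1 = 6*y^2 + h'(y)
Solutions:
 h(y) = C1 - 2*y^3 + y + 63*exp(4*y/9)/20


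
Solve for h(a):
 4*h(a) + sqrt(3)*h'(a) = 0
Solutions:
 h(a) = C1*exp(-4*sqrt(3)*a/3)


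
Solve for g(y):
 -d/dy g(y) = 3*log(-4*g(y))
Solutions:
 Integral(1/(log(-_y) + 2*log(2)), (_y, g(y)))/3 = C1 - y


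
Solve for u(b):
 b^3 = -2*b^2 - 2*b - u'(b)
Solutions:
 u(b) = C1 - b^4/4 - 2*b^3/3 - b^2


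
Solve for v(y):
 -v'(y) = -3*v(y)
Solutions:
 v(y) = C1*exp(3*y)


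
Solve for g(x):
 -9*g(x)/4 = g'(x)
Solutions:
 g(x) = C1*exp(-9*x/4)


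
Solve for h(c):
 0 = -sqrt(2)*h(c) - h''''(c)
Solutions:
 h(c) = (C1*sin(2^(5/8)*c/2) + C2*cos(2^(5/8)*c/2))*exp(-2^(5/8)*c/2) + (C3*sin(2^(5/8)*c/2) + C4*cos(2^(5/8)*c/2))*exp(2^(5/8)*c/2)


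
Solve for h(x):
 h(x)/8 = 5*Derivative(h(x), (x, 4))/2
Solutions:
 h(x) = C1*exp(-sqrt(2)*5^(3/4)*x/10) + C2*exp(sqrt(2)*5^(3/4)*x/10) + C3*sin(sqrt(2)*5^(3/4)*x/10) + C4*cos(sqrt(2)*5^(3/4)*x/10)


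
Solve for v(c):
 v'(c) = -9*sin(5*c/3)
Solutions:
 v(c) = C1 + 27*cos(5*c/3)/5


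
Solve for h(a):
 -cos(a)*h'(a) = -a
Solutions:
 h(a) = C1 + Integral(a/cos(a), a)


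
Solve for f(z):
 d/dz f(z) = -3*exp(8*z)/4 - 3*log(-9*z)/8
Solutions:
 f(z) = C1 - 3*z*log(-z)/8 + 3*z*(1 - 2*log(3))/8 - 3*exp(8*z)/32


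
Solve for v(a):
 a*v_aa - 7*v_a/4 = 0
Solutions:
 v(a) = C1 + C2*a^(11/4)


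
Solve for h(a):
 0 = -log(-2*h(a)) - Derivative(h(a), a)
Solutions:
 Integral(1/(log(-_y) + log(2)), (_y, h(a))) = C1 - a


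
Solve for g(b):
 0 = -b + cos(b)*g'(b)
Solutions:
 g(b) = C1 + Integral(b/cos(b), b)


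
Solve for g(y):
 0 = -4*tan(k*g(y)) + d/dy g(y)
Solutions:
 g(y) = Piecewise((-asin(exp(C1*k + 4*k*y))/k + pi/k, Ne(k, 0)), (nan, True))
 g(y) = Piecewise((asin(exp(C1*k + 4*k*y))/k, Ne(k, 0)), (nan, True))


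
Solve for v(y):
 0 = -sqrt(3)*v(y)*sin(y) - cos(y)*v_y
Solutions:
 v(y) = C1*cos(y)^(sqrt(3))


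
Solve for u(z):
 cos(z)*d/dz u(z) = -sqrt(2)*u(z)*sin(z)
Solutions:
 u(z) = C1*cos(z)^(sqrt(2))


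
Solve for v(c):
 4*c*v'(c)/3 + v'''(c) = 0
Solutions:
 v(c) = C1 + Integral(C2*airyai(-6^(2/3)*c/3) + C3*airybi(-6^(2/3)*c/3), c)


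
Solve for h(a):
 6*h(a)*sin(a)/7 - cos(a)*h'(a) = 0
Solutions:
 h(a) = C1/cos(a)^(6/7)


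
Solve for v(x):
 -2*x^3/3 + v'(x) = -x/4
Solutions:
 v(x) = C1 + x^4/6 - x^2/8


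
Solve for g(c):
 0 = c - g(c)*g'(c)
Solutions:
 g(c) = -sqrt(C1 + c^2)
 g(c) = sqrt(C1 + c^2)


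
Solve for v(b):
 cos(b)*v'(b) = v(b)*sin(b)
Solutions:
 v(b) = C1/cos(b)


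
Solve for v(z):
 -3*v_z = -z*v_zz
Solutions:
 v(z) = C1 + C2*z^4


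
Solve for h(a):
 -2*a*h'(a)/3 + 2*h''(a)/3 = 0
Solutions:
 h(a) = C1 + C2*erfi(sqrt(2)*a/2)


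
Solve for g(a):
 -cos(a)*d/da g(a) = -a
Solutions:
 g(a) = C1 + Integral(a/cos(a), a)


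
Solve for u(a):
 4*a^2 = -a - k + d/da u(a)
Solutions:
 u(a) = C1 + 4*a^3/3 + a^2/2 + a*k


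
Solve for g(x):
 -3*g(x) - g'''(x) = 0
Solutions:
 g(x) = C3*exp(-3^(1/3)*x) + (C1*sin(3^(5/6)*x/2) + C2*cos(3^(5/6)*x/2))*exp(3^(1/3)*x/2)


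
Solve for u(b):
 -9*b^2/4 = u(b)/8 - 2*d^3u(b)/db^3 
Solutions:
 u(b) = C3*exp(2^(2/3)*b/4) - 18*b^2 + (C1*sin(2^(2/3)*sqrt(3)*b/8) + C2*cos(2^(2/3)*sqrt(3)*b/8))*exp(-2^(2/3)*b/8)


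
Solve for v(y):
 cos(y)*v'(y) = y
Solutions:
 v(y) = C1 + Integral(y/cos(y), y)


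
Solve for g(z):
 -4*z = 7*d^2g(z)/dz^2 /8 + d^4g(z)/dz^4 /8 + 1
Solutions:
 g(z) = C1 + C2*z + C3*sin(sqrt(7)*z) + C4*cos(sqrt(7)*z) - 16*z^3/21 - 4*z^2/7


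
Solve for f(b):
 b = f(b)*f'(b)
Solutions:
 f(b) = -sqrt(C1 + b^2)
 f(b) = sqrt(C1 + b^2)


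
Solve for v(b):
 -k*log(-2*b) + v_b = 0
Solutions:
 v(b) = C1 + b*k*log(-b) + b*k*(-1 + log(2))


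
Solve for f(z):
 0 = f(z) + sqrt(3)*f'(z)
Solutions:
 f(z) = C1*exp(-sqrt(3)*z/3)


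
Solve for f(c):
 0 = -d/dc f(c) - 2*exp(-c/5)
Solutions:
 f(c) = C1 + 10*exp(-c/5)


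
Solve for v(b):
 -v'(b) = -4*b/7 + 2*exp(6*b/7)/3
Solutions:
 v(b) = C1 + 2*b^2/7 - 7*exp(6*b/7)/9


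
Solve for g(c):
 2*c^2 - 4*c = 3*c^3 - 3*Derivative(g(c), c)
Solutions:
 g(c) = C1 + c^4/4 - 2*c^3/9 + 2*c^2/3


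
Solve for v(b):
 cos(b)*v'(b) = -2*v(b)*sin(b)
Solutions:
 v(b) = C1*cos(b)^2


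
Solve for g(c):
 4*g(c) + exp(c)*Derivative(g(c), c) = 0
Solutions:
 g(c) = C1*exp(4*exp(-c))


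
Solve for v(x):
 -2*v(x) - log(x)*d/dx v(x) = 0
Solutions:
 v(x) = C1*exp(-2*li(x))


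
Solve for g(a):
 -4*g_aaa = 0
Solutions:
 g(a) = C1 + C2*a + C3*a^2


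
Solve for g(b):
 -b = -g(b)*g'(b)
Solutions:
 g(b) = -sqrt(C1 + b^2)
 g(b) = sqrt(C1 + b^2)


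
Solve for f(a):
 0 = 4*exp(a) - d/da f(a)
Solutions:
 f(a) = C1 + 4*exp(a)


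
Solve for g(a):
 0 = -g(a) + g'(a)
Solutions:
 g(a) = C1*exp(a)


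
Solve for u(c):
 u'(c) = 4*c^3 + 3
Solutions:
 u(c) = C1 + c^4 + 3*c


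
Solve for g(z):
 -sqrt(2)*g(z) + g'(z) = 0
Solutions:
 g(z) = C1*exp(sqrt(2)*z)


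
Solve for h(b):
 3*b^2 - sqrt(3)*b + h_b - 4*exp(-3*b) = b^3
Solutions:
 h(b) = C1 + b^4/4 - b^3 + sqrt(3)*b^2/2 - 4*exp(-3*b)/3


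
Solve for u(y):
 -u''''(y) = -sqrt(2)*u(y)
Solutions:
 u(y) = C1*exp(-2^(1/8)*y) + C2*exp(2^(1/8)*y) + C3*sin(2^(1/8)*y) + C4*cos(2^(1/8)*y)


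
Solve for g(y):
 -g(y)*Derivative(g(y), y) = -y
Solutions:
 g(y) = -sqrt(C1 + y^2)
 g(y) = sqrt(C1 + y^2)


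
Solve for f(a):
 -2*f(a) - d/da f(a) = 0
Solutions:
 f(a) = C1*exp(-2*a)


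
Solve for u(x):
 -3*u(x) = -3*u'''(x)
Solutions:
 u(x) = C3*exp(x) + (C1*sin(sqrt(3)*x/2) + C2*cos(sqrt(3)*x/2))*exp(-x/2)


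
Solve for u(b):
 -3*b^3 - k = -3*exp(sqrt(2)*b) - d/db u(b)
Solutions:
 u(b) = C1 + 3*b^4/4 + b*k - 3*sqrt(2)*exp(sqrt(2)*b)/2


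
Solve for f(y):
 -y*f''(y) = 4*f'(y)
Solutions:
 f(y) = C1 + C2/y^3


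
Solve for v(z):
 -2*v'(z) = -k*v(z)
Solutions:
 v(z) = C1*exp(k*z/2)


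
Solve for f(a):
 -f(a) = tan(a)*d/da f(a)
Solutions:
 f(a) = C1/sin(a)


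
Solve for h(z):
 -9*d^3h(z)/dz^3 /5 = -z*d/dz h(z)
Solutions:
 h(z) = C1 + Integral(C2*airyai(15^(1/3)*z/3) + C3*airybi(15^(1/3)*z/3), z)


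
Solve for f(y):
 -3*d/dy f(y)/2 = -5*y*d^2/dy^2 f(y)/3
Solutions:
 f(y) = C1 + C2*y^(19/10)


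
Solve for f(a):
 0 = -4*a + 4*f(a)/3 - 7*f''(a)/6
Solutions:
 f(a) = C1*exp(-2*sqrt(14)*a/7) + C2*exp(2*sqrt(14)*a/7) + 3*a


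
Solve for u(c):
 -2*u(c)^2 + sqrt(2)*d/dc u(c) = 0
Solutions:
 u(c) = -1/(C1 + sqrt(2)*c)


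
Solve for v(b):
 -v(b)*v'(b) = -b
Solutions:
 v(b) = -sqrt(C1 + b^2)
 v(b) = sqrt(C1 + b^2)


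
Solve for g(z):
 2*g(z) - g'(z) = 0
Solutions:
 g(z) = C1*exp(2*z)


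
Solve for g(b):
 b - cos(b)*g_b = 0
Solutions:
 g(b) = C1 + Integral(b/cos(b), b)


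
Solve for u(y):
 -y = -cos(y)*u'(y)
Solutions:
 u(y) = C1 + Integral(y/cos(y), y)


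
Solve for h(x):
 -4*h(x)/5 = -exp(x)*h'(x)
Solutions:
 h(x) = C1*exp(-4*exp(-x)/5)


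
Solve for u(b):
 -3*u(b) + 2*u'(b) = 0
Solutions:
 u(b) = C1*exp(3*b/2)


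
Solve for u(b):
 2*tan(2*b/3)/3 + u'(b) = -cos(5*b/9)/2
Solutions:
 u(b) = C1 + log(cos(2*b/3)) - 9*sin(5*b/9)/10


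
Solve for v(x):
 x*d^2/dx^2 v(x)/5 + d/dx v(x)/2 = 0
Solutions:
 v(x) = C1 + C2/x^(3/2)


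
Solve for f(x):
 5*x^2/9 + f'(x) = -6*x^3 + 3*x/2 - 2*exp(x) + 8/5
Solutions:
 f(x) = C1 - 3*x^4/2 - 5*x^3/27 + 3*x^2/4 + 8*x/5 - 2*exp(x)


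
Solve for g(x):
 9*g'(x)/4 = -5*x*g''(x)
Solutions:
 g(x) = C1 + C2*x^(11/20)


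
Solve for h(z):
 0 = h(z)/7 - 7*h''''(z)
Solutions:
 h(z) = C1*exp(-sqrt(7)*z/7) + C2*exp(sqrt(7)*z/7) + C3*sin(sqrt(7)*z/7) + C4*cos(sqrt(7)*z/7)


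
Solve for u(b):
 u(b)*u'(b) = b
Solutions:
 u(b) = -sqrt(C1 + b^2)
 u(b) = sqrt(C1 + b^2)


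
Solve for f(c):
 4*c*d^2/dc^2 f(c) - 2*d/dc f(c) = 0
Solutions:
 f(c) = C1 + C2*c^(3/2)


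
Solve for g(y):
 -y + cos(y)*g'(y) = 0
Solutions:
 g(y) = C1 + Integral(y/cos(y), y)


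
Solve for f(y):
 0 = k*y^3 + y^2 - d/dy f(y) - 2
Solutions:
 f(y) = C1 + k*y^4/4 + y^3/3 - 2*y


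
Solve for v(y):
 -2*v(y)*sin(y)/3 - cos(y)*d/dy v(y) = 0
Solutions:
 v(y) = C1*cos(y)^(2/3)


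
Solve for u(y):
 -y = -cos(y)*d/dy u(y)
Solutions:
 u(y) = C1 + Integral(y/cos(y), y)


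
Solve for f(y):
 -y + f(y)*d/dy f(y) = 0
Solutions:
 f(y) = -sqrt(C1 + y^2)
 f(y) = sqrt(C1 + y^2)


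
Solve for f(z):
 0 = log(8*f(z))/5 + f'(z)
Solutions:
 5*Integral(1/(log(_y) + 3*log(2)), (_y, f(z))) = C1 - z


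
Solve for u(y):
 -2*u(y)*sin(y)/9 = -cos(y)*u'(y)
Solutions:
 u(y) = C1/cos(y)^(2/9)


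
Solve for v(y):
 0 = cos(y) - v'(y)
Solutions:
 v(y) = C1 + sin(y)


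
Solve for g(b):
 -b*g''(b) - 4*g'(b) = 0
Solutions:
 g(b) = C1 + C2/b^3


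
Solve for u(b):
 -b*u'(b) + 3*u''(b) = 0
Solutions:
 u(b) = C1 + C2*erfi(sqrt(6)*b/6)


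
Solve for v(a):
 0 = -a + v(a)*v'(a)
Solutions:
 v(a) = -sqrt(C1 + a^2)
 v(a) = sqrt(C1 + a^2)


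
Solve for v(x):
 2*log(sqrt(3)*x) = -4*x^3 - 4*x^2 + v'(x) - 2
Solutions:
 v(x) = C1 + x^4 + 4*x^3/3 + 2*x*log(x) + x*log(3)


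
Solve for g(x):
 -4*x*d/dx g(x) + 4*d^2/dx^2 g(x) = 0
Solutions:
 g(x) = C1 + C2*erfi(sqrt(2)*x/2)


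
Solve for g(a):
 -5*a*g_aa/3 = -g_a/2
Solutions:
 g(a) = C1 + C2*a^(13/10)


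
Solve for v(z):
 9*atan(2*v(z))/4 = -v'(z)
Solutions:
 Integral(1/atan(2*_y), (_y, v(z))) = C1 - 9*z/4


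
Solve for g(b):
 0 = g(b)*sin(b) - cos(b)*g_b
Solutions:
 g(b) = C1/cos(b)


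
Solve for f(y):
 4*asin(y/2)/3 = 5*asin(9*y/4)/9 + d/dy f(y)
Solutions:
 f(y) = C1 + 4*y*asin(y/2)/3 - 5*y*asin(9*y/4)/9 + 4*sqrt(4 - y^2)/3 - 5*sqrt(16 - 81*y^2)/81


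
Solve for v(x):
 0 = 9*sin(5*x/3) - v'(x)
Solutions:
 v(x) = C1 - 27*cos(5*x/3)/5


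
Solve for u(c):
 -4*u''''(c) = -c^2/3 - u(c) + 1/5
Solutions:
 u(c) = C1*exp(-sqrt(2)*c/2) + C2*exp(sqrt(2)*c/2) + C3*sin(sqrt(2)*c/2) + C4*cos(sqrt(2)*c/2) - c^2/3 + 1/5


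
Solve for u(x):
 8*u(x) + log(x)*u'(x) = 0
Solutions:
 u(x) = C1*exp(-8*li(x))


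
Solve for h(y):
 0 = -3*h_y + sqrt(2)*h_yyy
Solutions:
 h(y) = C1 + C2*exp(-2^(3/4)*sqrt(3)*y/2) + C3*exp(2^(3/4)*sqrt(3)*y/2)


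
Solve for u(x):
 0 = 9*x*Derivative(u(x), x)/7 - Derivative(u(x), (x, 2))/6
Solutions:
 u(x) = C1 + C2*erfi(3*sqrt(21)*x/7)


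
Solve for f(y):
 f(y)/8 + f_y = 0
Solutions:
 f(y) = C1*exp(-y/8)


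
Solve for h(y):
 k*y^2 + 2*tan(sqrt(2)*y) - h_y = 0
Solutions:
 h(y) = C1 + k*y^3/3 - sqrt(2)*log(cos(sqrt(2)*y))


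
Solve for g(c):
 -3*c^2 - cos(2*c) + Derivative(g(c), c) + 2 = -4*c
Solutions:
 g(c) = C1 + c^3 - 2*c^2 - 2*c + sin(2*c)/2


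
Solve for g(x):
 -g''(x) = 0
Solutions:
 g(x) = C1 + C2*x


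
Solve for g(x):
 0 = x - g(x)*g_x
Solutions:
 g(x) = -sqrt(C1 + x^2)
 g(x) = sqrt(C1 + x^2)


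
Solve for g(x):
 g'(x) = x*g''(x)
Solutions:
 g(x) = C1 + C2*x^2


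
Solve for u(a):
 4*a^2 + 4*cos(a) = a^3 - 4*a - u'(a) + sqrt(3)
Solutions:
 u(a) = C1 + a^4/4 - 4*a^3/3 - 2*a^2 + sqrt(3)*a - 4*sin(a)


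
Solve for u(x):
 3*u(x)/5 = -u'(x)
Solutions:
 u(x) = C1*exp(-3*x/5)


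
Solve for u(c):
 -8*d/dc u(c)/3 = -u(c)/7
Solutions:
 u(c) = C1*exp(3*c/56)


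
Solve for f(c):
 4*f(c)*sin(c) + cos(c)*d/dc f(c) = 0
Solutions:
 f(c) = C1*cos(c)^4


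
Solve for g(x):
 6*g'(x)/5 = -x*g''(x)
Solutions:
 g(x) = C1 + C2/x^(1/5)


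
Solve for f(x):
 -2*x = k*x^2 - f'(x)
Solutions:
 f(x) = C1 + k*x^3/3 + x^2


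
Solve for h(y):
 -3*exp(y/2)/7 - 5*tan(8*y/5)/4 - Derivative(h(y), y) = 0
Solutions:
 h(y) = C1 - 6*exp(y/2)/7 + 25*log(cos(8*y/5))/32


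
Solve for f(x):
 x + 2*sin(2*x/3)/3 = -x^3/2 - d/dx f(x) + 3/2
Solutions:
 f(x) = C1 - x^4/8 - x^2/2 + 3*x/2 + cos(2*x/3)


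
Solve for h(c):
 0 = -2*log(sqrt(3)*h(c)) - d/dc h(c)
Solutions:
 Integral(1/(2*log(_y) + log(3)), (_y, h(c))) = C1 - c


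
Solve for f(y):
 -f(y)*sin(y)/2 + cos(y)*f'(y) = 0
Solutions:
 f(y) = C1/sqrt(cos(y))


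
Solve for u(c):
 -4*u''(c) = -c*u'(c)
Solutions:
 u(c) = C1 + C2*erfi(sqrt(2)*c/4)


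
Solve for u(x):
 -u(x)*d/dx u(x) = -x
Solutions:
 u(x) = -sqrt(C1 + x^2)
 u(x) = sqrt(C1 + x^2)


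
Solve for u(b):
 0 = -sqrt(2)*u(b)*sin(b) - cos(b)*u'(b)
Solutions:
 u(b) = C1*cos(b)^(sqrt(2))


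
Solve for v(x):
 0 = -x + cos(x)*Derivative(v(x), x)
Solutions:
 v(x) = C1 + Integral(x/cos(x), x)


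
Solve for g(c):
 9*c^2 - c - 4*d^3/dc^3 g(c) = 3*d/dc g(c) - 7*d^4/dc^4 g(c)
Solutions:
 g(c) = C1 + C4*exp(c) + c^3 - c^2/6 - 8*c + (C2*sin(5*sqrt(3)*c/14) + C3*cos(5*sqrt(3)*c/14))*exp(-3*c/14)


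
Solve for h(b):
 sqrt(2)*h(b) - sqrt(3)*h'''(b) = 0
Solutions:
 h(b) = C3*exp(2^(1/6)*3^(5/6)*b/3) + (C1*sin(2^(1/6)*3^(1/3)*b/2) + C2*cos(2^(1/6)*3^(1/3)*b/2))*exp(-2^(1/6)*3^(5/6)*b/6)


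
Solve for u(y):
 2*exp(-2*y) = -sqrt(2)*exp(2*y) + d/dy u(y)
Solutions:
 u(y) = C1 + sqrt(2)*exp(2*y)/2 - exp(-2*y)


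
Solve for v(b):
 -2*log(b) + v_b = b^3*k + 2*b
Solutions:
 v(b) = C1 + b^4*k/4 + b^2 + 2*b*log(b) - 2*b


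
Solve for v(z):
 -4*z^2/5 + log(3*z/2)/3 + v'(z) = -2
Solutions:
 v(z) = C1 + 4*z^3/15 - z*log(z)/3 - 5*z/3 - z*log(3)/3 + z*log(2)/3


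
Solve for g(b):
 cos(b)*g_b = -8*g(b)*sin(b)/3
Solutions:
 g(b) = C1*cos(b)^(8/3)


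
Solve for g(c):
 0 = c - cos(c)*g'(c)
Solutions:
 g(c) = C1 + Integral(c/cos(c), c)


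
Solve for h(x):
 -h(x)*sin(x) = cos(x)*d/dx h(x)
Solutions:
 h(x) = C1*cos(x)


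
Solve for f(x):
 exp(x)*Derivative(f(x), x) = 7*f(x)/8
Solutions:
 f(x) = C1*exp(-7*exp(-x)/8)


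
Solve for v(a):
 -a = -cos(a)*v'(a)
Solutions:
 v(a) = C1 + Integral(a/cos(a), a)


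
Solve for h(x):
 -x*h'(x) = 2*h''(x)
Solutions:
 h(x) = C1 + C2*erf(x/2)


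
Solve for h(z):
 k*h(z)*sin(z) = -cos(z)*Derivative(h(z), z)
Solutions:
 h(z) = C1*exp(k*log(cos(z)))


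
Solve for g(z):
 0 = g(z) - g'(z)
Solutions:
 g(z) = C1*exp(z)


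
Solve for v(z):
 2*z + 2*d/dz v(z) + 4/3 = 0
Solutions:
 v(z) = C1 - z^2/2 - 2*z/3


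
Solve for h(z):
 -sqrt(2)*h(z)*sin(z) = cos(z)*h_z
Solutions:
 h(z) = C1*cos(z)^(sqrt(2))


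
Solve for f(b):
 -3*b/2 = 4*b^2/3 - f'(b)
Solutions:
 f(b) = C1 + 4*b^3/9 + 3*b^2/4


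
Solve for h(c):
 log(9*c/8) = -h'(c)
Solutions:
 h(c) = C1 - c*log(c) + c*log(8/9) + c


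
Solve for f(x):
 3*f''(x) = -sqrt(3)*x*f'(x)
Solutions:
 f(x) = C1 + C2*erf(sqrt(2)*3^(3/4)*x/6)


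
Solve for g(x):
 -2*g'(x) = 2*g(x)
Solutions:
 g(x) = C1*exp(-x)


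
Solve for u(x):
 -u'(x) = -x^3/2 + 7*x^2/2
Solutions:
 u(x) = C1 + x^4/8 - 7*x^3/6


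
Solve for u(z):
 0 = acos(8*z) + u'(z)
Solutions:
 u(z) = C1 - z*acos(8*z) + sqrt(1 - 64*z^2)/8


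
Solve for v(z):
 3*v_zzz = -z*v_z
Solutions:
 v(z) = C1 + Integral(C2*airyai(-3^(2/3)*z/3) + C3*airybi(-3^(2/3)*z/3), z)


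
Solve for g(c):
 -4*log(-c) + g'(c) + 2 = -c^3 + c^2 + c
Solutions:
 g(c) = C1 - c^4/4 + c^3/3 + c^2/2 + 4*c*log(-c) - 6*c


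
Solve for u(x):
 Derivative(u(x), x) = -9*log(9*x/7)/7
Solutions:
 u(x) = C1 - 9*x*log(x)/7 - 18*x*log(3)/7 + 9*x/7 + 9*x*log(7)/7


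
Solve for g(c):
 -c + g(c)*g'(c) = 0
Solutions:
 g(c) = -sqrt(C1 + c^2)
 g(c) = sqrt(C1 + c^2)


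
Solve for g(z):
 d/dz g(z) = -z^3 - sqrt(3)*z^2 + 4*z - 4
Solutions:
 g(z) = C1 - z^4/4 - sqrt(3)*z^3/3 + 2*z^2 - 4*z


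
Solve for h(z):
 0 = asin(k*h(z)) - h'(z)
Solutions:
 Integral(1/asin(_y*k), (_y, h(z))) = C1 + z


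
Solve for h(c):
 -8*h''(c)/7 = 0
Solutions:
 h(c) = C1 + C2*c


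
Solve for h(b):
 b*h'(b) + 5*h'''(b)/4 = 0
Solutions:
 h(b) = C1 + Integral(C2*airyai(-10^(2/3)*b/5) + C3*airybi(-10^(2/3)*b/5), b)


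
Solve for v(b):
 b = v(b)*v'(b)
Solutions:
 v(b) = -sqrt(C1 + b^2)
 v(b) = sqrt(C1 + b^2)


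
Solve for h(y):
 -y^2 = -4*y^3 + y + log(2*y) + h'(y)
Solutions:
 h(y) = C1 + y^4 - y^3/3 - y^2/2 - y*log(y) - y*log(2) + y


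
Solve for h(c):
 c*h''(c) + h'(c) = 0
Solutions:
 h(c) = C1 + C2*log(c)


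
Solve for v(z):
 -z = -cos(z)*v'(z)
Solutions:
 v(z) = C1 + Integral(z/cos(z), z)


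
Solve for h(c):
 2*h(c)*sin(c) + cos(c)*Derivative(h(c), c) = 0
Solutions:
 h(c) = C1*cos(c)^2


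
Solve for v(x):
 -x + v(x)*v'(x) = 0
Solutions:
 v(x) = -sqrt(C1 + x^2)
 v(x) = sqrt(C1 + x^2)


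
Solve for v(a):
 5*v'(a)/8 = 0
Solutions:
 v(a) = C1


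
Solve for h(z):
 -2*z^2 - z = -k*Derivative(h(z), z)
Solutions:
 h(z) = C1 + 2*z^3/(3*k) + z^2/(2*k)


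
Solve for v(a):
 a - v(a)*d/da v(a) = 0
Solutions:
 v(a) = -sqrt(C1 + a^2)
 v(a) = sqrt(C1 + a^2)


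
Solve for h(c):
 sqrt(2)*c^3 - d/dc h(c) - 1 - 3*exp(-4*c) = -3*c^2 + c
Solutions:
 h(c) = C1 + sqrt(2)*c^4/4 + c^3 - c^2/2 - c + 3*exp(-4*c)/4


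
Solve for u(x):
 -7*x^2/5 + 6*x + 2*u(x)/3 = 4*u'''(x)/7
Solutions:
 u(x) = C3*exp(6^(2/3)*7^(1/3)*x/6) + 21*x^2/10 - 9*x + (C1*sin(2^(2/3)*3^(1/6)*7^(1/3)*x/4) + C2*cos(2^(2/3)*3^(1/6)*7^(1/3)*x/4))*exp(-6^(2/3)*7^(1/3)*x/12)


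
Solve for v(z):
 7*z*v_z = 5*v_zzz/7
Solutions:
 v(z) = C1 + Integral(C2*airyai(35^(2/3)*z/5) + C3*airybi(35^(2/3)*z/5), z)


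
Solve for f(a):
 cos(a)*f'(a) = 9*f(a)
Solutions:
 f(a) = C1*sqrt(sin(a) + 1)*(sin(a)^4 + 4*sin(a)^3 + 6*sin(a)^2 + 4*sin(a) + 1)/(sqrt(sin(a) - 1)*(sin(a)^4 - 4*sin(a)^3 + 6*sin(a)^2 - 4*sin(a) + 1))


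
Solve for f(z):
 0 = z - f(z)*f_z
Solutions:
 f(z) = -sqrt(C1 + z^2)
 f(z) = sqrt(C1 + z^2)


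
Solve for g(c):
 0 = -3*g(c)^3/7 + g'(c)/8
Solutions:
 g(c) = -sqrt(14)*sqrt(-1/(C1 + 24*c))/2
 g(c) = sqrt(14)*sqrt(-1/(C1 + 24*c))/2


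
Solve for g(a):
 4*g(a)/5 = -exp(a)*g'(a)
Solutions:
 g(a) = C1*exp(4*exp(-a)/5)


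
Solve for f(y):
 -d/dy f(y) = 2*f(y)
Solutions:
 f(y) = C1*exp(-2*y)


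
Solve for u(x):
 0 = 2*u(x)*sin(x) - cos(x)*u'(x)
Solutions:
 u(x) = C1/cos(x)^2


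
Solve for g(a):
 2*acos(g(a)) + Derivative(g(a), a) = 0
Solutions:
 Integral(1/acos(_y), (_y, g(a))) = C1 - 2*a


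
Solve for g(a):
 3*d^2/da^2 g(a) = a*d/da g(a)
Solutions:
 g(a) = C1 + C2*erfi(sqrt(6)*a/6)


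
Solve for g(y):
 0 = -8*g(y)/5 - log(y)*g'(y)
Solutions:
 g(y) = C1*exp(-8*li(y)/5)


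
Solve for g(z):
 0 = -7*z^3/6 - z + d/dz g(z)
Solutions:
 g(z) = C1 + 7*z^4/24 + z^2/2


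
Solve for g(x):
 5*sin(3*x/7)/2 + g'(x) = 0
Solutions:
 g(x) = C1 + 35*cos(3*x/7)/6


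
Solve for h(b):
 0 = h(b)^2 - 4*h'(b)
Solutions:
 h(b) = -4/(C1 + b)


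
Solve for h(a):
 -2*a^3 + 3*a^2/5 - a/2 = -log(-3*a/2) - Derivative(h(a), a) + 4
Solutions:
 h(a) = C1 + a^4/2 - a^3/5 + a^2/4 - a*log(-a) + a*(-log(3) + log(2) + 5)


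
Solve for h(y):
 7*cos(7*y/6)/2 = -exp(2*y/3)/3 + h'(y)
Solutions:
 h(y) = C1 + exp(2*y/3)/2 + 3*sin(7*y/6)


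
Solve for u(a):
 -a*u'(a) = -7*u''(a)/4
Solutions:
 u(a) = C1 + C2*erfi(sqrt(14)*a/7)


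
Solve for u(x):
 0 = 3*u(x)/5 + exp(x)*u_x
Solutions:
 u(x) = C1*exp(3*exp(-x)/5)


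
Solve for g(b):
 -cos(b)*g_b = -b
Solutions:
 g(b) = C1 + Integral(b/cos(b), b)


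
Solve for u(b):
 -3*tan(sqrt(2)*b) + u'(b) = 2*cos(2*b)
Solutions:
 u(b) = C1 - 3*sqrt(2)*log(cos(sqrt(2)*b))/2 + sin(2*b)


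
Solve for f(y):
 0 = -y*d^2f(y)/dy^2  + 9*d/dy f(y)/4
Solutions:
 f(y) = C1 + C2*y^(13/4)


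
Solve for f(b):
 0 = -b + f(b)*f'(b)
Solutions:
 f(b) = -sqrt(C1 + b^2)
 f(b) = sqrt(C1 + b^2)


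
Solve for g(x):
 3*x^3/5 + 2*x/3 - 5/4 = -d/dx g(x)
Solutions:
 g(x) = C1 - 3*x^4/20 - x^2/3 + 5*x/4


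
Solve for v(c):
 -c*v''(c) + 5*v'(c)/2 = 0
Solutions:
 v(c) = C1 + C2*c^(7/2)


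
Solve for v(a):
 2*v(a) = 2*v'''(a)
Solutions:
 v(a) = C3*exp(a) + (C1*sin(sqrt(3)*a/2) + C2*cos(sqrt(3)*a/2))*exp(-a/2)


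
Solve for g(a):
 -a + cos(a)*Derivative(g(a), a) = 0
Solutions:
 g(a) = C1 + Integral(a/cos(a), a)


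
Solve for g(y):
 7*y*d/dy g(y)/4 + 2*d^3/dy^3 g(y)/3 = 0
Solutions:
 g(y) = C1 + Integral(C2*airyai(-21^(1/3)*y/2) + C3*airybi(-21^(1/3)*y/2), y)


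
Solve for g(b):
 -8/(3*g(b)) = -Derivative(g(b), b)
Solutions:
 g(b) = -sqrt(C1 + 48*b)/3
 g(b) = sqrt(C1 + 48*b)/3


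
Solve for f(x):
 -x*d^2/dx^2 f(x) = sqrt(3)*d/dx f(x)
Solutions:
 f(x) = C1 + C2*x^(1 - sqrt(3))


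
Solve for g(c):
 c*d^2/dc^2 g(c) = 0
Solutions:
 g(c) = C1 + C2*c


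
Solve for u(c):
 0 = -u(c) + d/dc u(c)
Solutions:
 u(c) = C1*exp(c)


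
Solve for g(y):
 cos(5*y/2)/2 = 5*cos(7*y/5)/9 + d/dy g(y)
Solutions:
 g(y) = C1 - 25*sin(7*y/5)/63 + sin(5*y/2)/5


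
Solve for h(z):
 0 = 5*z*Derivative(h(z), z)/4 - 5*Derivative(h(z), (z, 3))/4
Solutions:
 h(z) = C1 + Integral(C2*airyai(z) + C3*airybi(z), z)


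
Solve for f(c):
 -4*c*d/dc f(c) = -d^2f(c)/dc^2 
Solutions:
 f(c) = C1 + C2*erfi(sqrt(2)*c)


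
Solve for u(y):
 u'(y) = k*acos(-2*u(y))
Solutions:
 Integral(1/acos(-2*_y), (_y, u(y))) = C1 + k*y


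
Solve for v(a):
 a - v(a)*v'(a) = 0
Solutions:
 v(a) = -sqrt(C1 + a^2)
 v(a) = sqrt(C1 + a^2)


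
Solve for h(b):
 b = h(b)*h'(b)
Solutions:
 h(b) = -sqrt(C1 + b^2)
 h(b) = sqrt(C1 + b^2)


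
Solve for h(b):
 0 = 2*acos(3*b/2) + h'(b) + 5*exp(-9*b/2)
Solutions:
 h(b) = C1 - 2*b*acos(3*b/2) + 2*sqrt(4 - 9*b^2)/3 + 10*exp(-9*b/2)/9


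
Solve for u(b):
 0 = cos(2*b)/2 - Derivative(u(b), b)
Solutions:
 u(b) = C1 + sin(2*b)/4


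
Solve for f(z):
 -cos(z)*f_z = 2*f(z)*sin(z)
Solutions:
 f(z) = C1*cos(z)^2


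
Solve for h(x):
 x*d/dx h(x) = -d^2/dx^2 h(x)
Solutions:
 h(x) = C1 + C2*erf(sqrt(2)*x/2)


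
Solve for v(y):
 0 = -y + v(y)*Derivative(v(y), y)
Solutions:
 v(y) = -sqrt(C1 + y^2)
 v(y) = sqrt(C1 + y^2)


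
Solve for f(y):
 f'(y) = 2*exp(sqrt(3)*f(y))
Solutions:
 f(y) = sqrt(3)*(2*log(-1/(C1 + 2*y)) - log(3))/6


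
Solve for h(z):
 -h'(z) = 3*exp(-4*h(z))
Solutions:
 h(z) = log(-I*(C1 - 12*z)^(1/4))
 h(z) = log(I*(C1 - 12*z)^(1/4))
 h(z) = log(-(C1 - 12*z)^(1/4))
 h(z) = log(C1 - 12*z)/4


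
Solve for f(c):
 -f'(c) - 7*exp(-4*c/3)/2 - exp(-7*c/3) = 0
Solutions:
 f(c) = C1 + 21*exp(-4*c/3)/8 + 3*exp(-7*c/3)/7


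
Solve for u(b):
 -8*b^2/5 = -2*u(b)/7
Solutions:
 u(b) = 28*b^2/5


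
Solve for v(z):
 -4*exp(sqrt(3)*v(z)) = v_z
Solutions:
 v(z) = sqrt(3)*(2*log(1/(C1 + 4*z)) - log(3))/6


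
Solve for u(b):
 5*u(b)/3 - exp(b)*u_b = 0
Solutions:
 u(b) = C1*exp(-5*exp(-b)/3)


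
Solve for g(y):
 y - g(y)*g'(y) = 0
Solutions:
 g(y) = -sqrt(C1 + y^2)
 g(y) = sqrt(C1 + y^2)


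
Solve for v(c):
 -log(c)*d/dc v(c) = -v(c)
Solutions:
 v(c) = C1*exp(li(c))


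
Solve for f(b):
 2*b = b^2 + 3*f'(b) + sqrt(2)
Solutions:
 f(b) = C1 - b^3/9 + b^2/3 - sqrt(2)*b/3


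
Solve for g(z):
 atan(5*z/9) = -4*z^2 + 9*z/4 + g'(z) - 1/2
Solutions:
 g(z) = C1 + 4*z^3/3 - 9*z^2/8 + z*atan(5*z/9) + z/2 - 9*log(25*z^2 + 81)/10


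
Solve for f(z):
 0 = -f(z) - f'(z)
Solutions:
 f(z) = C1*exp(-z)


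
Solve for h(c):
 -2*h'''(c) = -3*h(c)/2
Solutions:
 h(c) = C3*exp(6^(1/3)*c/2) + (C1*sin(2^(1/3)*3^(5/6)*c/4) + C2*cos(2^(1/3)*3^(5/6)*c/4))*exp(-6^(1/3)*c/4)


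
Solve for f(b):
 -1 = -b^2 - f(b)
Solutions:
 f(b) = 1 - b^2


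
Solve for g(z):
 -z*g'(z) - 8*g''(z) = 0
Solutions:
 g(z) = C1 + C2*erf(z/4)


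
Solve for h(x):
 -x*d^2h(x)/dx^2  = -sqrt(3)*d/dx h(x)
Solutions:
 h(x) = C1 + C2*x^(1 + sqrt(3))


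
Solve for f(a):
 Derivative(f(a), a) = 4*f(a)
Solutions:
 f(a) = C1*exp(4*a)


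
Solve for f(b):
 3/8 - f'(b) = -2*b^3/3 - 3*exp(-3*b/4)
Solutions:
 f(b) = C1 + b^4/6 + 3*b/8 - 4*exp(-3*b/4)


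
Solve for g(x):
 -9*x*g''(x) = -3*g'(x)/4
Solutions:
 g(x) = C1 + C2*x^(13/12)


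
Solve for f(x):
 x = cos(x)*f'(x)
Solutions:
 f(x) = C1 + Integral(x/cos(x), x)


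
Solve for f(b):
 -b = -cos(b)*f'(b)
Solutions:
 f(b) = C1 + Integral(b/cos(b), b)


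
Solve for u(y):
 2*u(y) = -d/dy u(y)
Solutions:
 u(y) = C1*exp(-2*y)


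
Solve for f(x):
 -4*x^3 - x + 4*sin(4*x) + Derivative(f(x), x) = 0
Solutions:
 f(x) = C1 + x^4 + x^2/2 + cos(4*x)


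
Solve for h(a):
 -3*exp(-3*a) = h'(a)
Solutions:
 h(a) = C1 + exp(-3*a)


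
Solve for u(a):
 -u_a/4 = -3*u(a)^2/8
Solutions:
 u(a) = -2/(C1 + 3*a)


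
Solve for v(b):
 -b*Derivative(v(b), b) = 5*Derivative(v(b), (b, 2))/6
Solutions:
 v(b) = C1 + C2*erf(sqrt(15)*b/5)


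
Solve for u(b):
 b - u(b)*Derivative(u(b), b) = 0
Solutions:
 u(b) = -sqrt(C1 + b^2)
 u(b) = sqrt(C1 + b^2)


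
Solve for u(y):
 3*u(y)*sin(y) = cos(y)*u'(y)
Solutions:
 u(y) = C1/cos(y)^3


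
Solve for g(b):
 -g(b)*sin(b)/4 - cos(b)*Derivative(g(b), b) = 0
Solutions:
 g(b) = C1*cos(b)^(1/4)


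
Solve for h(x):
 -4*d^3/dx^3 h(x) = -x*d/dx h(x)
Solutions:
 h(x) = C1 + Integral(C2*airyai(2^(1/3)*x/2) + C3*airybi(2^(1/3)*x/2), x)


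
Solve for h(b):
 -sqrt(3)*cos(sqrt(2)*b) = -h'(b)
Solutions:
 h(b) = C1 + sqrt(6)*sin(sqrt(2)*b)/2


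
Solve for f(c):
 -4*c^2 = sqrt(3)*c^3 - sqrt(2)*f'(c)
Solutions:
 f(c) = C1 + sqrt(6)*c^4/8 + 2*sqrt(2)*c^3/3


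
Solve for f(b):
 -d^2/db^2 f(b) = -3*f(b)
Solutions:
 f(b) = C1*exp(-sqrt(3)*b) + C2*exp(sqrt(3)*b)


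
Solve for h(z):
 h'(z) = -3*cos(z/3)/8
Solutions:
 h(z) = C1 - 9*sin(z/3)/8


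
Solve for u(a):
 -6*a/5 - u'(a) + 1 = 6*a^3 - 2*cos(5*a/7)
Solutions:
 u(a) = C1 - 3*a^4/2 - 3*a^2/5 + a + 14*sin(5*a/7)/5


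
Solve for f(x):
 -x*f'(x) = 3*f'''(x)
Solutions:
 f(x) = C1 + Integral(C2*airyai(-3^(2/3)*x/3) + C3*airybi(-3^(2/3)*x/3), x)


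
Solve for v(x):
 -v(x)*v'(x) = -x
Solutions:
 v(x) = -sqrt(C1 + x^2)
 v(x) = sqrt(C1 + x^2)


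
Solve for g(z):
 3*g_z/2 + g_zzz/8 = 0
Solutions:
 g(z) = C1 + C2*sin(2*sqrt(3)*z) + C3*cos(2*sqrt(3)*z)


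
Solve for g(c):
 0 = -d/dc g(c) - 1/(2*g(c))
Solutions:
 g(c) = -sqrt(C1 - c)
 g(c) = sqrt(C1 - c)


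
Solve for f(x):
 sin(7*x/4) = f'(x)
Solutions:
 f(x) = C1 - 4*cos(7*x/4)/7


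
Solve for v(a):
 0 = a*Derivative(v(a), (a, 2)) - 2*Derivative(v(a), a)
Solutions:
 v(a) = C1 + C2*a^3


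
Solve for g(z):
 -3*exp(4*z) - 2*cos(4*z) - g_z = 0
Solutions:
 g(z) = C1 - 3*exp(4*z)/4 - sin(4*z)/2


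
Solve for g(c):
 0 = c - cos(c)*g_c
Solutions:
 g(c) = C1 + Integral(c/cos(c), c)


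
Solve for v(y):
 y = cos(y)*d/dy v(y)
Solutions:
 v(y) = C1 + Integral(y/cos(y), y)


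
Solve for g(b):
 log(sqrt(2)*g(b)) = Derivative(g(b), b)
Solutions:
 -2*Integral(1/(2*log(_y) + log(2)), (_y, g(b))) = C1 - b


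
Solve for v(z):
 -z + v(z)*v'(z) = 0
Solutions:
 v(z) = -sqrt(C1 + z^2)
 v(z) = sqrt(C1 + z^2)


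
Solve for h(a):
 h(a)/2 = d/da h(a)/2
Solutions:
 h(a) = C1*exp(a)


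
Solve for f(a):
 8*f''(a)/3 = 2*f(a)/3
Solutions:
 f(a) = C1*exp(-a/2) + C2*exp(a/2)


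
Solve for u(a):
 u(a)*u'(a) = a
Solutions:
 u(a) = -sqrt(C1 + a^2)
 u(a) = sqrt(C1 + a^2)


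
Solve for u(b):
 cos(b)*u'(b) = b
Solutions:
 u(b) = C1 + Integral(b/cos(b), b)


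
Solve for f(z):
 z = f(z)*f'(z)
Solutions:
 f(z) = -sqrt(C1 + z^2)
 f(z) = sqrt(C1 + z^2)


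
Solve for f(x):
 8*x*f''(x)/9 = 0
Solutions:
 f(x) = C1 + C2*x


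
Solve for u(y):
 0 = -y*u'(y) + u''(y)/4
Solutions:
 u(y) = C1 + C2*erfi(sqrt(2)*y)


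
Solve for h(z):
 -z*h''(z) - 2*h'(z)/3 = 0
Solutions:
 h(z) = C1 + C2*z^(1/3)


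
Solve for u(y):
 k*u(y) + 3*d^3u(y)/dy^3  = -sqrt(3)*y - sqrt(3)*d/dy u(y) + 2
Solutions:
 u(y) = C1*exp(2^(1/3)*y*(-2^(1/3)*(9*k + sqrt(3)*sqrt(27*k^2 + 4*sqrt(3)))^(1/3) + 2*sqrt(3)/(9*k + sqrt(3)*sqrt(27*k^2 + 4*sqrt(3)))^(1/3))/6) + C2*exp(2^(1/3)*y*(2^(1/3)*(9*k + sqrt(3)*sqrt(27*k^2 + 4*sqrt(3)))^(1/3) - 2^(1/3)*sqrt(3)*I*(9*k + sqrt(3)*sqrt(27*k^2 + 4*sqrt(3)))^(1/3) + 8*sqrt(3)/((-1 + sqrt(3)*I)*(9*k + sqrt(3)*sqrt(27*k^2 + 4*sqrt(3)))^(1/3)))/12) + C3*exp(2^(1/3)*y*(2^(1/3)*(9*k + sqrt(3)*sqrt(27*k^2 + 4*sqrt(3)))^(1/3) + 2^(1/3)*sqrt(3)*I*(9*k + sqrt(3)*sqrt(27*k^2 + 4*sqrt(3)))^(1/3) - 8*sqrt(3)/((1 + sqrt(3)*I)*(9*k + sqrt(3)*sqrt(27*k^2 + 4*sqrt(3)))^(1/3)))/12) - sqrt(3)*y/k + 2/k + 3/k^2


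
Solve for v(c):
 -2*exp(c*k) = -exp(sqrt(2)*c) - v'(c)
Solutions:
 v(c) = C1 - sqrt(2)*exp(sqrt(2)*c)/2 + 2*exp(c*k)/k


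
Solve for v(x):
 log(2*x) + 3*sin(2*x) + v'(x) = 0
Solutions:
 v(x) = C1 - x*log(x) - x*log(2) + x + 3*cos(2*x)/2


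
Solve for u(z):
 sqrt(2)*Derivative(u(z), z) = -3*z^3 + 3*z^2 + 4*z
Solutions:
 u(z) = C1 - 3*sqrt(2)*z^4/8 + sqrt(2)*z^3/2 + sqrt(2)*z^2


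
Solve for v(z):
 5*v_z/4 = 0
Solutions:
 v(z) = C1


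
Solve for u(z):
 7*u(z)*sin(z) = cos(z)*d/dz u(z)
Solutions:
 u(z) = C1/cos(z)^7


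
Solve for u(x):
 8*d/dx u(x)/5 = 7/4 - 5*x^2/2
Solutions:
 u(x) = C1 - 25*x^3/48 + 35*x/32


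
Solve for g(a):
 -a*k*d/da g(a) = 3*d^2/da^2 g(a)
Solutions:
 g(a) = Piecewise((-sqrt(6)*sqrt(pi)*C1*erf(sqrt(6)*a*sqrt(k)/6)/(2*sqrt(k)) - C2, (k > 0) | (k < 0)), (-C1*a - C2, True))


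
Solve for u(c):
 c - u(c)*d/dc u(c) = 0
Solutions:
 u(c) = -sqrt(C1 + c^2)
 u(c) = sqrt(C1 + c^2)


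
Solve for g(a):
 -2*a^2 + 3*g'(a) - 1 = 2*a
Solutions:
 g(a) = C1 + 2*a^3/9 + a^2/3 + a/3


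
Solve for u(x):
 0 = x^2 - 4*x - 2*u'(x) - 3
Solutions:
 u(x) = C1 + x^3/6 - x^2 - 3*x/2


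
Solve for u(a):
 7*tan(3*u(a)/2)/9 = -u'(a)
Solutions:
 u(a) = -2*asin(C1*exp(-7*a/6))/3 + 2*pi/3
 u(a) = 2*asin(C1*exp(-7*a/6))/3


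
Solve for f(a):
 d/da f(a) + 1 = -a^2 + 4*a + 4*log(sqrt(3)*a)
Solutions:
 f(a) = C1 - a^3/3 + 2*a^2 + 4*a*log(a) - 5*a + a*log(9)


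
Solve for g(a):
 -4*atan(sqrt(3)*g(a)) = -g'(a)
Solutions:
 Integral(1/atan(sqrt(3)*_y), (_y, g(a))) = C1 + 4*a


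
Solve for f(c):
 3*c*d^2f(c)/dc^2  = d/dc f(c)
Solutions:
 f(c) = C1 + C2*c^(4/3)


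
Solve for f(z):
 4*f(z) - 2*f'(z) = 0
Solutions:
 f(z) = C1*exp(2*z)


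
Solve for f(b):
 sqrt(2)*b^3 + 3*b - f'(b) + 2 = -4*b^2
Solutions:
 f(b) = C1 + sqrt(2)*b^4/4 + 4*b^3/3 + 3*b^2/2 + 2*b


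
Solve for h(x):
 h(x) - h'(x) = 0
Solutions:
 h(x) = C1*exp(x)


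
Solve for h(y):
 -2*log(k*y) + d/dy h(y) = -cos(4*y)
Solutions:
 h(y) = C1 + 2*y*log(k*y) - 2*y - sin(4*y)/4


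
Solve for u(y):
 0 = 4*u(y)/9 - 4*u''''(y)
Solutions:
 u(y) = C1*exp(-sqrt(3)*y/3) + C2*exp(sqrt(3)*y/3) + C3*sin(sqrt(3)*y/3) + C4*cos(sqrt(3)*y/3)


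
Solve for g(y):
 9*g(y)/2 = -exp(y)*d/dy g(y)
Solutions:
 g(y) = C1*exp(9*exp(-y)/2)


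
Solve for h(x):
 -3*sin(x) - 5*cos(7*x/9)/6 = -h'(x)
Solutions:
 h(x) = C1 + 15*sin(7*x/9)/14 - 3*cos(x)


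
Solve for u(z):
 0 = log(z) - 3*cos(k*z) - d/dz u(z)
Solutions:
 u(z) = C1 + z*log(z) - z - 3*Piecewise((sin(k*z)/k, Ne(k, 0)), (z, True))


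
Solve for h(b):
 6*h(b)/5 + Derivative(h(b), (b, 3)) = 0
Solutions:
 h(b) = C3*exp(-5^(2/3)*6^(1/3)*b/5) + (C1*sin(2^(1/3)*3^(5/6)*5^(2/3)*b/10) + C2*cos(2^(1/3)*3^(5/6)*5^(2/3)*b/10))*exp(5^(2/3)*6^(1/3)*b/10)


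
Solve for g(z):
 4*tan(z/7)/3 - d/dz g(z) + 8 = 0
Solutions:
 g(z) = C1 + 8*z - 28*log(cos(z/7))/3


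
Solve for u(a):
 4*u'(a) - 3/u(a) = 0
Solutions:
 u(a) = -sqrt(C1 + 6*a)/2
 u(a) = sqrt(C1 + 6*a)/2


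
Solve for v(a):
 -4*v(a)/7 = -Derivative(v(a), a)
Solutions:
 v(a) = C1*exp(4*a/7)


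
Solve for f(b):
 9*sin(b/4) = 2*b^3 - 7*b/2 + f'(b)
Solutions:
 f(b) = C1 - b^4/2 + 7*b^2/4 - 36*cos(b/4)


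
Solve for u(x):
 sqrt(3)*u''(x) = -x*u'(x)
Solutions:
 u(x) = C1 + C2*erf(sqrt(2)*3^(3/4)*x/6)


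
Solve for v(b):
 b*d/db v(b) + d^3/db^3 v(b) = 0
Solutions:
 v(b) = C1 + Integral(C2*airyai(-b) + C3*airybi(-b), b)


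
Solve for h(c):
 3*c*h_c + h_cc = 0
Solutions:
 h(c) = C1 + C2*erf(sqrt(6)*c/2)


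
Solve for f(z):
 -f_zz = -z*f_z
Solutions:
 f(z) = C1 + C2*erfi(sqrt(2)*z/2)


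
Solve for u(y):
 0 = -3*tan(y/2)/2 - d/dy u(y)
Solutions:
 u(y) = C1 + 3*log(cos(y/2))


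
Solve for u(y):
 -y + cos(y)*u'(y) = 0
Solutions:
 u(y) = C1 + Integral(y/cos(y), y)


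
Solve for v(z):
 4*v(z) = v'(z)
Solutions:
 v(z) = C1*exp(4*z)


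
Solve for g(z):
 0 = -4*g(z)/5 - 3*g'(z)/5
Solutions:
 g(z) = C1*exp(-4*z/3)


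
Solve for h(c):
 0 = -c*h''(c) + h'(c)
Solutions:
 h(c) = C1 + C2*c^2


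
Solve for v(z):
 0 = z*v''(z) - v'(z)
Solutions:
 v(z) = C1 + C2*z^2


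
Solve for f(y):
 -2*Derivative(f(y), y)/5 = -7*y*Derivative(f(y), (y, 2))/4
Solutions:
 f(y) = C1 + C2*y^(43/35)


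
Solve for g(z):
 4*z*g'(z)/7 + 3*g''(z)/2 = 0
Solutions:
 g(z) = C1 + C2*erf(2*sqrt(21)*z/21)


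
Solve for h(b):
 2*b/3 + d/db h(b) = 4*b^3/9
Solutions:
 h(b) = C1 + b^4/9 - b^2/3


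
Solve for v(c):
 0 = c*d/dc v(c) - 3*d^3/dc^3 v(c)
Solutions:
 v(c) = C1 + Integral(C2*airyai(3^(2/3)*c/3) + C3*airybi(3^(2/3)*c/3), c)


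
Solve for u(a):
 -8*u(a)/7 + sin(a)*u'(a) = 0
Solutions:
 u(a) = C1*(cos(a) - 1)^(4/7)/(cos(a) + 1)^(4/7)


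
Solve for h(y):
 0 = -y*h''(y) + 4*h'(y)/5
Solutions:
 h(y) = C1 + C2*y^(9/5)


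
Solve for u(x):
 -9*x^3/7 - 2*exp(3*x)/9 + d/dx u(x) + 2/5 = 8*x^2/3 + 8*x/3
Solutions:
 u(x) = C1 + 9*x^4/28 + 8*x^3/9 + 4*x^2/3 - 2*x/5 + 2*exp(3*x)/27


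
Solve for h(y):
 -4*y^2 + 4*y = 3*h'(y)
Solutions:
 h(y) = C1 - 4*y^3/9 + 2*y^2/3


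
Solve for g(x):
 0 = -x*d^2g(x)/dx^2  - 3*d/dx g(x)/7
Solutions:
 g(x) = C1 + C2*x^(4/7)


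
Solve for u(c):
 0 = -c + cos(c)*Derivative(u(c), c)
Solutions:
 u(c) = C1 + Integral(c/cos(c), c)


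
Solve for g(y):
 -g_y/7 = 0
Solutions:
 g(y) = C1


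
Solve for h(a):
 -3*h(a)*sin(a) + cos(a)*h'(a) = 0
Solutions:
 h(a) = C1/cos(a)^3


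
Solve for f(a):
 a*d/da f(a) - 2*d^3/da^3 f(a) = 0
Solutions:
 f(a) = C1 + Integral(C2*airyai(2^(2/3)*a/2) + C3*airybi(2^(2/3)*a/2), a)


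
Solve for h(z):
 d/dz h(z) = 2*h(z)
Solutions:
 h(z) = C1*exp(2*z)


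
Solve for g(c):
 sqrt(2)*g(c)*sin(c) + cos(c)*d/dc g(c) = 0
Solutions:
 g(c) = C1*cos(c)^(sqrt(2))


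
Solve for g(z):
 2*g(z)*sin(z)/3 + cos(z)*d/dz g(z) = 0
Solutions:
 g(z) = C1*cos(z)^(2/3)


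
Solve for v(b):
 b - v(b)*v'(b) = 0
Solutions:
 v(b) = -sqrt(C1 + b^2)
 v(b) = sqrt(C1 + b^2)


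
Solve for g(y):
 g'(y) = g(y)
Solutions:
 g(y) = C1*exp(y)


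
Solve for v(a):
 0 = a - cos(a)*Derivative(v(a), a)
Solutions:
 v(a) = C1 + Integral(a/cos(a), a)


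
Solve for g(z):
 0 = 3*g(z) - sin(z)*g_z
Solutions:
 g(z) = C1*(cos(z) - 1)^(3/2)/(cos(z) + 1)^(3/2)


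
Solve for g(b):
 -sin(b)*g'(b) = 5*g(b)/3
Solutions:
 g(b) = C1*(cos(b) + 1)^(5/6)/(cos(b) - 1)^(5/6)


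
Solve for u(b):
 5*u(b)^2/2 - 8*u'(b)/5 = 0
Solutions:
 u(b) = -16/(C1 + 25*b)


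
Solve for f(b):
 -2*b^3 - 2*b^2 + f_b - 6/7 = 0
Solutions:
 f(b) = C1 + b^4/2 + 2*b^3/3 + 6*b/7


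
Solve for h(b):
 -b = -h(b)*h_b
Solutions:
 h(b) = -sqrt(C1 + b^2)
 h(b) = sqrt(C1 + b^2)


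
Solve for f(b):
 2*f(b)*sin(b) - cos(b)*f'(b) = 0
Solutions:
 f(b) = C1/cos(b)^2


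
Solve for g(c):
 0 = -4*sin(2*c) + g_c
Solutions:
 g(c) = C1 - 2*cos(2*c)


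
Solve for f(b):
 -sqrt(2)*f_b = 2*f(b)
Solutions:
 f(b) = C1*exp(-sqrt(2)*b)


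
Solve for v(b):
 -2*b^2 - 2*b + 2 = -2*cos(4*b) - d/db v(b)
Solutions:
 v(b) = C1 + 2*b^3/3 + b^2 - 2*b - sin(4*b)/2


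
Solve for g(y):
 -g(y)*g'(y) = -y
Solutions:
 g(y) = -sqrt(C1 + y^2)
 g(y) = sqrt(C1 + y^2)


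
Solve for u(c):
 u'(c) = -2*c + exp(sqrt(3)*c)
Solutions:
 u(c) = C1 - c^2 + sqrt(3)*exp(sqrt(3)*c)/3


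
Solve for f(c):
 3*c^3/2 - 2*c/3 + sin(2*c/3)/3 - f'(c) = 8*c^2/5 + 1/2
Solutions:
 f(c) = C1 + 3*c^4/8 - 8*c^3/15 - c^2/3 - c/2 - cos(2*c/3)/2
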